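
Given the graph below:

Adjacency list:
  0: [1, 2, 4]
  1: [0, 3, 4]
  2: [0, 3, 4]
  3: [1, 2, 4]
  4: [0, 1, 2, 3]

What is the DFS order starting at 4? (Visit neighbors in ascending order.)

DFS from vertex 4 (neighbors processed in ascending order):
Visit order: 4, 0, 1, 3, 2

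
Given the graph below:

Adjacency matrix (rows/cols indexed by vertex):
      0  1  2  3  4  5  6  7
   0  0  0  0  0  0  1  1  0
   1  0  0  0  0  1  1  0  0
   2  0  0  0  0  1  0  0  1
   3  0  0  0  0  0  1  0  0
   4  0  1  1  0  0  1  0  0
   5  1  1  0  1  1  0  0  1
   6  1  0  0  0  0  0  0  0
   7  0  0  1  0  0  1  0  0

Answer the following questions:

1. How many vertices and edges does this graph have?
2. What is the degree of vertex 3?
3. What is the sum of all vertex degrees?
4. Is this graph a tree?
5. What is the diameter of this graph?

Count: 8 vertices, 9 edges.
Vertex 3 has neighbors [5], degree = 1.
Handshaking lemma: 2 * 9 = 18.
A tree on 8 vertices has 7 edges. This graph has 9 edges (2 extra). Not a tree.
Diameter (longest shortest path) = 4.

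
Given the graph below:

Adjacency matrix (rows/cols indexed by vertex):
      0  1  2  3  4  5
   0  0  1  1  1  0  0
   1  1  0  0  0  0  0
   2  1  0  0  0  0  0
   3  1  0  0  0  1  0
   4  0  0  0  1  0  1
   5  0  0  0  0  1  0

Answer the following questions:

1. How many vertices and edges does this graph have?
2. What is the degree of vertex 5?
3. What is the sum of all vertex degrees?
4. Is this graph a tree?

Count: 6 vertices, 5 edges.
Vertex 5 has neighbors [4], degree = 1.
Handshaking lemma: 2 * 5 = 10.
A graph is a tree iff it is connected and has exactly n-1 edges. This graph is connected (all 6 vertices in one component) and has 6-1 = 5 edges. It is a tree.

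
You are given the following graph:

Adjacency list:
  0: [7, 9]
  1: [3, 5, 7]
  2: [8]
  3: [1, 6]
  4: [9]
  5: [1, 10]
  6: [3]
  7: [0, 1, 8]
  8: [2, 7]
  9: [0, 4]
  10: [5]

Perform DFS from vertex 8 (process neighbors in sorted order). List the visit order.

DFS from vertex 8 (neighbors processed in ascending order):
Visit order: 8, 2, 7, 0, 9, 4, 1, 3, 6, 5, 10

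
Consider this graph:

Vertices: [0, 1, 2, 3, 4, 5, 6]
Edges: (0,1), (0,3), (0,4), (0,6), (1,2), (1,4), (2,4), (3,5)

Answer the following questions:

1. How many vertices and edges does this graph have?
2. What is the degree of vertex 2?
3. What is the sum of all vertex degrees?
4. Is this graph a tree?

Count: 7 vertices, 8 edges.
Vertex 2 has neighbors [1, 4], degree = 2.
Handshaking lemma: 2 * 8 = 16.
A tree on 7 vertices has 6 edges. This graph has 8 edges (2 extra). Not a tree.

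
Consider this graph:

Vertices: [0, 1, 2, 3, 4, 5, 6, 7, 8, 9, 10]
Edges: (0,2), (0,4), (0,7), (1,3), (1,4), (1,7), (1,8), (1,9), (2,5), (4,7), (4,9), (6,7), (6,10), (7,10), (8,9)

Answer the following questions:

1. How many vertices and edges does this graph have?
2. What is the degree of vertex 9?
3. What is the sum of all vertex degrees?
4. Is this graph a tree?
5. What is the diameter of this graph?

Count: 11 vertices, 15 edges.
Vertex 9 has neighbors [1, 4, 8], degree = 3.
Handshaking lemma: 2 * 15 = 30.
A tree on 11 vertices has 10 edges. This graph has 15 edges (5 extra). Not a tree.
Diameter (longest shortest path) = 5.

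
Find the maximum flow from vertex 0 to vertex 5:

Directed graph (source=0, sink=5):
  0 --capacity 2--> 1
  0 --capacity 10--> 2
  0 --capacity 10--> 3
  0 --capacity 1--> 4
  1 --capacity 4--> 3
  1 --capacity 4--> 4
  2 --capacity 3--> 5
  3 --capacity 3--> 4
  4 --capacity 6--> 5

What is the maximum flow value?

Computing max flow:
  Flow on (0->1): 2/2
  Flow on (0->2): 3/10
  Flow on (0->3): 3/10
  Flow on (0->4): 1/1
  Flow on (1->4): 2/4
  Flow on (2->5): 3/3
  Flow on (3->4): 3/3
  Flow on (4->5): 6/6
Maximum flow = 9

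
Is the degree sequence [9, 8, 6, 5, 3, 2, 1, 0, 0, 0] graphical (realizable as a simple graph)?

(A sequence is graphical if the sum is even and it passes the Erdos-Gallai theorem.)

Sum of degrees = 34. Sum is even but fails Erdos-Gallai. The sequence is NOT graphical.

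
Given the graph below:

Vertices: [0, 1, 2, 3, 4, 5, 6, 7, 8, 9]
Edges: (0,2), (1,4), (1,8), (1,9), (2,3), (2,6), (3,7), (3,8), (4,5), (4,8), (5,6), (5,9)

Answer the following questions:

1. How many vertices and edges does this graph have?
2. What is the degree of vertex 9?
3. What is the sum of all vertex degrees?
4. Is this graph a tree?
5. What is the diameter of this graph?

Count: 10 vertices, 12 edges.
Vertex 9 has neighbors [1, 5], degree = 2.
Handshaking lemma: 2 * 12 = 24.
A tree on 10 vertices has 9 edges. This graph has 12 edges (3 extra). Not a tree.
Diameter (longest shortest path) = 4.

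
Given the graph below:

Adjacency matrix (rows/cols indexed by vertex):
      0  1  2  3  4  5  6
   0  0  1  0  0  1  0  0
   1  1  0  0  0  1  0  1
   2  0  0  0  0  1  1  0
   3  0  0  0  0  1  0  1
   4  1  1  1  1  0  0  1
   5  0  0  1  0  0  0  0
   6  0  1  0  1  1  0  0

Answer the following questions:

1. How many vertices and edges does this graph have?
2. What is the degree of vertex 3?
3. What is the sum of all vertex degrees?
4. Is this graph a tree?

Count: 7 vertices, 9 edges.
Vertex 3 has neighbors [4, 6], degree = 2.
Handshaking lemma: 2 * 9 = 18.
A tree on 7 vertices has 6 edges. This graph has 9 edges (3 extra). Not a tree.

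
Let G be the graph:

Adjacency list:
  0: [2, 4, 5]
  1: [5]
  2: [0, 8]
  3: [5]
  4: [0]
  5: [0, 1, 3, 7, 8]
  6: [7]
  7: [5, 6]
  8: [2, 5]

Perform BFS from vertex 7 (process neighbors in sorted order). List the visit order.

BFS from vertex 7 (neighbors processed in ascending order):
Visit order: 7, 5, 6, 0, 1, 3, 8, 2, 4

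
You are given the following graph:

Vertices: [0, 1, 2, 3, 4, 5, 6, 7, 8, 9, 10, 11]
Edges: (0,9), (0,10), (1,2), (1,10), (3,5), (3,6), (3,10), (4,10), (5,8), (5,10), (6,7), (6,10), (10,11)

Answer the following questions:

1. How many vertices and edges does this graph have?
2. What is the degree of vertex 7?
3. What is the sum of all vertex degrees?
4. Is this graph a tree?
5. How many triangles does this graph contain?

Count: 12 vertices, 13 edges.
Vertex 7 has neighbors [6], degree = 1.
Handshaking lemma: 2 * 13 = 26.
A tree on 12 vertices has 11 edges. This graph has 13 edges (2 extra). Not a tree.
Number of triangles = 2.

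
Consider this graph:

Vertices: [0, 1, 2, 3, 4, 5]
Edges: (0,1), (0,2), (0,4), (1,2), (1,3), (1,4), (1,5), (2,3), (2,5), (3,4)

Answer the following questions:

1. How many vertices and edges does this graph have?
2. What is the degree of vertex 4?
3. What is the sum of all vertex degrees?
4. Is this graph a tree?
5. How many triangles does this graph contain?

Count: 6 vertices, 10 edges.
Vertex 4 has neighbors [0, 1, 3], degree = 3.
Handshaking lemma: 2 * 10 = 20.
A tree on 6 vertices has 5 edges. This graph has 10 edges (5 extra). Not a tree.
Number of triangles = 5.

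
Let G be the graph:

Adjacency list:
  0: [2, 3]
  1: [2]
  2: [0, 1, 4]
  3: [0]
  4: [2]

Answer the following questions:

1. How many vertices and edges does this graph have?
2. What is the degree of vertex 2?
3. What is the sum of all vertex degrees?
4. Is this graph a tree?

Count: 5 vertices, 4 edges.
Vertex 2 has neighbors [0, 1, 4], degree = 3.
Handshaking lemma: 2 * 4 = 8.
A graph is a tree iff it is connected and has exactly n-1 edges. This graph is connected (all 5 vertices in one component) and has 5-1 = 4 edges. It is a tree.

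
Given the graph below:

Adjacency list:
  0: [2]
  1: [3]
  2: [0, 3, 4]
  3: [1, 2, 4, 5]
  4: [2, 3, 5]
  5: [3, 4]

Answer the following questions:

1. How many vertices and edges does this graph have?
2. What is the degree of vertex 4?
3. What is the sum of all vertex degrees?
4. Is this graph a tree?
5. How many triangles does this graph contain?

Count: 6 vertices, 7 edges.
Vertex 4 has neighbors [2, 3, 5], degree = 3.
Handshaking lemma: 2 * 7 = 14.
A tree on 6 vertices has 5 edges. This graph has 7 edges (2 extra). Not a tree.
Number of triangles = 2.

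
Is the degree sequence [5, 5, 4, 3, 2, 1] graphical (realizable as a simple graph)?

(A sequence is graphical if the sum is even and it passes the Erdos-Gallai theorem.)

Sum of degrees = 20. Sum is even but fails Erdos-Gallai. The sequence is NOT graphical.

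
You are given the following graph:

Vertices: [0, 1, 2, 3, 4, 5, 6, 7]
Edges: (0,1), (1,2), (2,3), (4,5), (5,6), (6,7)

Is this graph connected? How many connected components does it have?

Checking connectivity: the graph has 2 connected component(s).
Components: [[0, 1, 2, 3], [4, 5, 6, 7]]. The graph is NOT connected.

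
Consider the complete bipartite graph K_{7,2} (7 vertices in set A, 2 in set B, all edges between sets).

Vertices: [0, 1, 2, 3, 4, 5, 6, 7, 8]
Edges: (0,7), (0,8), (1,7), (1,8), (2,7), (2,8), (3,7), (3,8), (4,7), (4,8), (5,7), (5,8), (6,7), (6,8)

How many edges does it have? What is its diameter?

K_{7,2} has 7 * 2 = 14 edges.
Any vertex reaches any opposite-side vertex in 1 step; same-side vertices reach in 2 steps via any opposite-side vertex.
Diameter = 2.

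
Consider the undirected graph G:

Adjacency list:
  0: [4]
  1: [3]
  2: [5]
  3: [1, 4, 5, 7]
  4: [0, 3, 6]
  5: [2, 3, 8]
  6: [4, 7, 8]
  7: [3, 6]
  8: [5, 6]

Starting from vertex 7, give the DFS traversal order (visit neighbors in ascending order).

DFS from vertex 7 (neighbors processed in ascending order):
Visit order: 7, 3, 1, 4, 0, 6, 8, 5, 2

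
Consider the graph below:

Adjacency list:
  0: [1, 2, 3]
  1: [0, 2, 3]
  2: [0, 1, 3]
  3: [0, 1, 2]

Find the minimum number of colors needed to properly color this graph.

The graph has a maximum clique of size 4 (lower bound on chromatic number).
A valid 4-coloring: {0: 0, 1: 1, 2: 2, 3: 3}.
Chromatic number = 4.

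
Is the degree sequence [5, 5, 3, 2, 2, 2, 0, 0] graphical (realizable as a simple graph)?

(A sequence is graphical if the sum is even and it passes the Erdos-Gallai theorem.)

Sum of degrees = 19. Sum is odd, so the sequence is NOT graphical.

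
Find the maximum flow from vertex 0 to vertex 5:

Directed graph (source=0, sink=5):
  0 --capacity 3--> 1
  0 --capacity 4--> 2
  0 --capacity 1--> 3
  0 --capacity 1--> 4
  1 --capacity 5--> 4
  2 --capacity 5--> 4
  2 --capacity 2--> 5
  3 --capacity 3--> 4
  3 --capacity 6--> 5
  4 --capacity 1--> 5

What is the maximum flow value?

Computing max flow:
  Flow on (0->1): 1/3
  Flow on (0->2): 2/4
  Flow on (0->3): 1/1
  Flow on (1->4): 1/5
  Flow on (2->5): 2/2
  Flow on (3->5): 1/6
  Flow on (4->5): 1/1
Maximum flow = 4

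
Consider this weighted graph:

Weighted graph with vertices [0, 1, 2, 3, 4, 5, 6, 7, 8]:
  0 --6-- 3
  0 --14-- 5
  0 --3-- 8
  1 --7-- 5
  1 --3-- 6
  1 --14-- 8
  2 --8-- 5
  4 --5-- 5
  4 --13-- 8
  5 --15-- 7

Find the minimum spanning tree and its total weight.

Applying Kruskal's algorithm (sort edges by weight, add if no cycle):
  Add (0,8) w=3
  Add (1,6) w=3
  Add (4,5) w=5
  Add (0,3) w=6
  Add (1,5) w=7
  Add (2,5) w=8
  Add (4,8) w=13
  Skip (0,5) w=14 (creates cycle)
  Skip (1,8) w=14 (creates cycle)
  Add (5,7) w=15
MST weight = 60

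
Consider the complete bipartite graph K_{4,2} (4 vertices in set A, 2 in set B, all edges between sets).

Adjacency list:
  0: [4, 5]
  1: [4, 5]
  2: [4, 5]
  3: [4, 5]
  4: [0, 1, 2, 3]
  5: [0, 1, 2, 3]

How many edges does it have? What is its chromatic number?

K_{4,2} has 4 * 2 = 8 edges.
Bipartite graphs have chromatic number 2 (color each partition differently).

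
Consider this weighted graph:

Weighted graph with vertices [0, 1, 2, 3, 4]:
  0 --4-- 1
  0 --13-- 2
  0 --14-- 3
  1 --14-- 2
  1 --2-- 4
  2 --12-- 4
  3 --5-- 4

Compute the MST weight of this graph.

Applying Kruskal's algorithm (sort edges by weight, add if no cycle):
  Add (1,4) w=2
  Add (0,1) w=4
  Add (3,4) w=5
  Add (2,4) w=12
  Skip (0,2) w=13 (creates cycle)
  Skip (0,3) w=14 (creates cycle)
  Skip (1,2) w=14 (creates cycle)
MST weight = 23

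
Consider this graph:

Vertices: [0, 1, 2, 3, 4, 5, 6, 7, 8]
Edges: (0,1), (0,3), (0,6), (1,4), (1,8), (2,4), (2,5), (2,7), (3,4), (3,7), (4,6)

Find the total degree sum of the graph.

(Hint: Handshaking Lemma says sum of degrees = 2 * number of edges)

Count edges: 11 edges.
By Handshaking Lemma: sum of degrees = 2 * 11 = 22.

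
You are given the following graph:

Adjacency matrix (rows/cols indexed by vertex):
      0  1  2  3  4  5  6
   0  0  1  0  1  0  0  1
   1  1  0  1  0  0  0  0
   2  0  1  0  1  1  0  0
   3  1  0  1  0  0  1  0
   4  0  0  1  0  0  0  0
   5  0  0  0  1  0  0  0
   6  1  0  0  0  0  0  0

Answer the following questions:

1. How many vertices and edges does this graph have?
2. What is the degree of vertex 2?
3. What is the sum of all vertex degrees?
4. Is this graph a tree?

Count: 7 vertices, 7 edges.
Vertex 2 has neighbors [1, 3, 4], degree = 3.
Handshaking lemma: 2 * 7 = 14.
A tree on 7 vertices has 6 edges. This graph has 7 edges (1 extra). Not a tree.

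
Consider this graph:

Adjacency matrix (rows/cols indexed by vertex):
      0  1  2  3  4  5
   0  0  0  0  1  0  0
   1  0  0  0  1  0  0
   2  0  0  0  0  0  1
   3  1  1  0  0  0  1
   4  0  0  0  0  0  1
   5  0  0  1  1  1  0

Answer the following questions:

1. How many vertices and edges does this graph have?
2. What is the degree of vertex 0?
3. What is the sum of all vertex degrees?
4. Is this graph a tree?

Count: 6 vertices, 5 edges.
Vertex 0 has neighbors [3], degree = 1.
Handshaking lemma: 2 * 5 = 10.
A graph is a tree iff it is connected and has exactly n-1 edges. This graph is connected (all 6 vertices in one component) and has 6-1 = 5 edges. It is a tree.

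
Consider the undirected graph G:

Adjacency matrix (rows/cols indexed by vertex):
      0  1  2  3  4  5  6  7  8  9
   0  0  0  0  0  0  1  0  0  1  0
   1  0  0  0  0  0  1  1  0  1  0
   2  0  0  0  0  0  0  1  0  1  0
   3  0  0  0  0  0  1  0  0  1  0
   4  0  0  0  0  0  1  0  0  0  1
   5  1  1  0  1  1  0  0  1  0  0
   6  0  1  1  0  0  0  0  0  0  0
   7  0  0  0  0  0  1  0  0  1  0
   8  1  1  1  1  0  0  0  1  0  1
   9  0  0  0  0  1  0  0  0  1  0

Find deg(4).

Vertex 4 has neighbors [5, 9], so deg(4) = 2.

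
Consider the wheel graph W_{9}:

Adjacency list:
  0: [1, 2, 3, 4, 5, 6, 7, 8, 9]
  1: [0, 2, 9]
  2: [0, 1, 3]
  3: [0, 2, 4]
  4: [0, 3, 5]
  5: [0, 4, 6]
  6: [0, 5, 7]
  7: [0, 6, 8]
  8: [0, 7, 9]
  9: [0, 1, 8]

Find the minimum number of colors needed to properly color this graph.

W_{9} = C_{9} plus a hub adjacent to every cycle vertex.
The outer cycle needs 3 colors (odd cycle); the hub is adjacent to all of them so needs a fresh color.
Chromatic number = 3 + 1 = 4.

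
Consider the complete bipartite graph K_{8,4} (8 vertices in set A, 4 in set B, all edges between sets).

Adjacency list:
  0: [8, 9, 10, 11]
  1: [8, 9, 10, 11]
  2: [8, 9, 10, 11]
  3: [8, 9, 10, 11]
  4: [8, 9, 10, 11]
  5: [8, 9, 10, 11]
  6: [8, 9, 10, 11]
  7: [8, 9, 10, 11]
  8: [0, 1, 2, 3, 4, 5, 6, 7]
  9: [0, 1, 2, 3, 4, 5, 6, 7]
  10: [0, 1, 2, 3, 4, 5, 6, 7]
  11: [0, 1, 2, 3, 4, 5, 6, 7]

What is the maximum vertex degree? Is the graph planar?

Set-A vertices have degree 4; set-B vertices have degree 8. Maximum degree = max(8,4) = 8.
K_{8,4} contains K_{3,3} as a subgraph (since both sides have >= 3 vertices); by Kuratowski's theorem it is not planar.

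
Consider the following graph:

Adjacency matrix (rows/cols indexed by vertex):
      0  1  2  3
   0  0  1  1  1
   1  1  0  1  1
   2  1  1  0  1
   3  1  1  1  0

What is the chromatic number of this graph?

The graph has a maximum clique of size 4 (lower bound on chromatic number).
A valid 4-coloring: {0: 0, 1: 1, 2: 2, 3: 3}.
Chromatic number = 4.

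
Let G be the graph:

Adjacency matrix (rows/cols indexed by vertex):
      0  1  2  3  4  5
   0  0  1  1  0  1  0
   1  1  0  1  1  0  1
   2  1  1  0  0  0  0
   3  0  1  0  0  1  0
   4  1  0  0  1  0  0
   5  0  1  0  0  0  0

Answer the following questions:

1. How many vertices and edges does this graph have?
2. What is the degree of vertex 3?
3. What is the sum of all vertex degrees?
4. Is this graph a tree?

Count: 6 vertices, 7 edges.
Vertex 3 has neighbors [1, 4], degree = 2.
Handshaking lemma: 2 * 7 = 14.
A tree on 6 vertices has 5 edges. This graph has 7 edges (2 extra). Not a tree.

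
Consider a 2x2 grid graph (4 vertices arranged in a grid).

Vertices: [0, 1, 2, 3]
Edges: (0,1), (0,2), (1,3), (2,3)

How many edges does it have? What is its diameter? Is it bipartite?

A 2x2 grid has 2 vertical edges and 2 horizontal edges.
Total edges = 2 + 2 = 4.
Diameter = (2-1) + (2-1) = 2 (corner to opposite corner).
Grid graphs are bipartite (checkerboard coloring).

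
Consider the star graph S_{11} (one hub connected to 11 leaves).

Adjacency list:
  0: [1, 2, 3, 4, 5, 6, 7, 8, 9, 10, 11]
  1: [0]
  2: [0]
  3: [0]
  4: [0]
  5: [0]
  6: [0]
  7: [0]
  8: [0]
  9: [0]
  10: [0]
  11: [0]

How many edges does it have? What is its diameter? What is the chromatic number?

Star graph S_{11}: the hub connects to all 11 leaves.
Edges = 11.
Diameter = 2 (any leaf to hub is 1, leaf to leaf through hub is 2).
Star graphs are bipartite (hub vs leaves), so chromatic number = 2.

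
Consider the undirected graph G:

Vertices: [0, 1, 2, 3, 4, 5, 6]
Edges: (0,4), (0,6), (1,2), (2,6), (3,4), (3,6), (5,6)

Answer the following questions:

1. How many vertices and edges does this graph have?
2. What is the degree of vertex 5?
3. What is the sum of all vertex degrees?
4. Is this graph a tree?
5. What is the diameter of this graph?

Count: 7 vertices, 7 edges.
Vertex 5 has neighbors [6], degree = 1.
Handshaking lemma: 2 * 7 = 14.
A tree on 7 vertices has 6 edges. This graph has 7 edges (1 extra). Not a tree.
Diameter (longest shortest path) = 4.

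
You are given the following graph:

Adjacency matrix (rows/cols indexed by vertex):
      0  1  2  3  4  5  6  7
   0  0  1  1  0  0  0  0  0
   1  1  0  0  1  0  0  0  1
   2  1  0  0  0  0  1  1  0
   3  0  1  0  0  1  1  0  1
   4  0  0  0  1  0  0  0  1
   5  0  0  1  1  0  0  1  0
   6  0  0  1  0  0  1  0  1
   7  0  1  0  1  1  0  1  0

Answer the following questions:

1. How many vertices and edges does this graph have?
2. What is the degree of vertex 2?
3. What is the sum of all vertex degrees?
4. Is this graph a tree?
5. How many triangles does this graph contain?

Count: 8 vertices, 12 edges.
Vertex 2 has neighbors [0, 5, 6], degree = 3.
Handshaking lemma: 2 * 12 = 24.
A tree on 8 vertices has 7 edges. This graph has 12 edges (5 extra). Not a tree.
Number of triangles = 3.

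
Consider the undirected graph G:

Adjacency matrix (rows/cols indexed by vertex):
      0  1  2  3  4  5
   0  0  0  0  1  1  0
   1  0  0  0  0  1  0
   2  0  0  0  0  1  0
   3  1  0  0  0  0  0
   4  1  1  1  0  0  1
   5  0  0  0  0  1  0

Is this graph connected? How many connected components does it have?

Checking connectivity: the graph has 1 connected component(s).
All vertices are reachable from each other. The graph IS connected.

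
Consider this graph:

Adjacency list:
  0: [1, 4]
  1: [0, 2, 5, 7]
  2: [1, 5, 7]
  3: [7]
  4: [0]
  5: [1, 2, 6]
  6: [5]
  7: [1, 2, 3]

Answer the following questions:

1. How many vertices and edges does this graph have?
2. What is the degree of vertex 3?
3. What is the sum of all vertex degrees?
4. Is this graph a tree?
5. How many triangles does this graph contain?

Count: 8 vertices, 9 edges.
Vertex 3 has neighbors [7], degree = 1.
Handshaking lemma: 2 * 9 = 18.
A tree on 8 vertices has 7 edges. This graph has 9 edges (2 extra). Not a tree.
Number of triangles = 2.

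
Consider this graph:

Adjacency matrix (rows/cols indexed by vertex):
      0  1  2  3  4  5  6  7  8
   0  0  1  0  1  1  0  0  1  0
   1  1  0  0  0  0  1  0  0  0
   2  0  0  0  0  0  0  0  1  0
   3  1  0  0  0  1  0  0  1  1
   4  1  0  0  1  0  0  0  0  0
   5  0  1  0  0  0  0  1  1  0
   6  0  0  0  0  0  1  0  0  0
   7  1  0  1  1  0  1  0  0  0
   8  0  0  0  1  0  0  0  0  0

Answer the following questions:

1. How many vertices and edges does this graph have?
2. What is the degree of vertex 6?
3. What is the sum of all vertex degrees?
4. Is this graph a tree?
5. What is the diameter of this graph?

Count: 9 vertices, 11 edges.
Vertex 6 has neighbors [5], degree = 1.
Handshaking lemma: 2 * 11 = 22.
A tree on 9 vertices has 8 edges. This graph has 11 edges (3 extra). Not a tree.
Diameter (longest shortest path) = 4.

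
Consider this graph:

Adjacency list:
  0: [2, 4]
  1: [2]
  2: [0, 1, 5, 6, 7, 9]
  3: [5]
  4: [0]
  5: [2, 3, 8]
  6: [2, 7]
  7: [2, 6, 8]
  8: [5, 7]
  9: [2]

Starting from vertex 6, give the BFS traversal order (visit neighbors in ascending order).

BFS from vertex 6 (neighbors processed in ascending order):
Visit order: 6, 2, 7, 0, 1, 5, 9, 8, 4, 3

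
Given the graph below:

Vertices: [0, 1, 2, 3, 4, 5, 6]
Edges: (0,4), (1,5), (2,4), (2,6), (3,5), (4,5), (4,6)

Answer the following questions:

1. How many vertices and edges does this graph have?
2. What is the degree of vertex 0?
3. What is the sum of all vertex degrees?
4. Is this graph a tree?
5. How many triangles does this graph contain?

Count: 7 vertices, 7 edges.
Vertex 0 has neighbors [4], degree = 1.
Handshaking lemma: 2 * 7 = 14.
A tree on 7 vertices has 6 edges. This graph has 7 edges (1 extra). Not a tree.
Number of triangles = 1.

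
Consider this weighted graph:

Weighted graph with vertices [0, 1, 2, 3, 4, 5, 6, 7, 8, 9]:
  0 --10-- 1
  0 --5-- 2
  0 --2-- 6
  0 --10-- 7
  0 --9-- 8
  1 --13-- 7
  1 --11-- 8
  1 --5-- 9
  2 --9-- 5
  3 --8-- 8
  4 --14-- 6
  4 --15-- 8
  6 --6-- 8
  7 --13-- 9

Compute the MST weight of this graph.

Applying Kruskal's algorithm (sort edges by weight, add if no cycle):
  Add (0,6) w=2
  Add (0,2) w=5
  Add (1,9) w=5
  Add (6,8) w=6
  Add (3,8) w=8
  Skip (0,8) w=9 (creates cycle)
  Add (2,5) w=9
  Add (0,1) w=10
  Add (0,7) w=10
  Skip (1,8) w=11 (creates cycle)
  Skip (1,7) w=13 (creates cycle)
  Skip (7,9) w=13 (creates cycle)
  Add (4,6) w=14
  Skip (4,8) w=15 (creates cycle)
MST weight = 69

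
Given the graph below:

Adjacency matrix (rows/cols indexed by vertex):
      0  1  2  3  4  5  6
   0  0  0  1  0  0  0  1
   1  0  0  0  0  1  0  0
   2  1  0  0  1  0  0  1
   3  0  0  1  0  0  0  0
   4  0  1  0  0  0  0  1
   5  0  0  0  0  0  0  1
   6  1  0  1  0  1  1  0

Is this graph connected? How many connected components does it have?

Checking connectivity: the graph has 1 connected component(s).
All vertices are reachable from each other. The graph IS connected.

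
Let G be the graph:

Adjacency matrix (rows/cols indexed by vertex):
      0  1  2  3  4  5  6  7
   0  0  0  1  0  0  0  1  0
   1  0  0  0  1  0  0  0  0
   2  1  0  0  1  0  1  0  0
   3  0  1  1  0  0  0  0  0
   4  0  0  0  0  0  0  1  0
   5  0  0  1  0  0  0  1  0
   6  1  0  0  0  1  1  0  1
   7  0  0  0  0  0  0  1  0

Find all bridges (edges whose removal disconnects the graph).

A bridge is an edge whose removal increases the number of connected components.
Bridges found: (1,3), (2,3), (4,6), (6,7)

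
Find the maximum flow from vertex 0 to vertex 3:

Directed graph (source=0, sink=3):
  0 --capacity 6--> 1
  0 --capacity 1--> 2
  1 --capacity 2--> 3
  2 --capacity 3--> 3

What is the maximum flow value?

Computing max flow:
  Flow on (0->1): 2/6
  Flow on (0->2): 1/1
  Flow on (1->3): 2/2
  Flow on (2->3): 1/3
Maximum flow = 3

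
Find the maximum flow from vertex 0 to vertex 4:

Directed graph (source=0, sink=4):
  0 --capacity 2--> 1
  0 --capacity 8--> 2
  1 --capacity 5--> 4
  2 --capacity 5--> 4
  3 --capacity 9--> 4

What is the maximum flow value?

Computing max flow:
  Flow on (0->1): 2/2
  Flow on (0->2): 5/8
  Flow on (1->4): 2/5
  Flow on (2->4): 5/5
Maximum flow = 7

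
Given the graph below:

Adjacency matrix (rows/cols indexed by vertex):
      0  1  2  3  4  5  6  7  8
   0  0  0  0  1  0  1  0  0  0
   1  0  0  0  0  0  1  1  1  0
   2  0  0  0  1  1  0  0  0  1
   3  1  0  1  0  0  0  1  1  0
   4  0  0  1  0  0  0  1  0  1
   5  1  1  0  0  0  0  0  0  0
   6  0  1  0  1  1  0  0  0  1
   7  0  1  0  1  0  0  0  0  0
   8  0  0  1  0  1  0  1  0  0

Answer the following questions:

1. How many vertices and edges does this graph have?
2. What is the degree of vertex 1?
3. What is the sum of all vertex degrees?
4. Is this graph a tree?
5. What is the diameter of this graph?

Count: 9 vertices, 13 edges.
Vertex 1 has neighbors [5, 6, 7], degree = 3.
Handshaking lemma: 2 * 13 = 26.
A tree on 9 vertices has 8 edges. This graph has 13 edges (5 extra). Not a tree.
Diameter (longest shortest path) = 3.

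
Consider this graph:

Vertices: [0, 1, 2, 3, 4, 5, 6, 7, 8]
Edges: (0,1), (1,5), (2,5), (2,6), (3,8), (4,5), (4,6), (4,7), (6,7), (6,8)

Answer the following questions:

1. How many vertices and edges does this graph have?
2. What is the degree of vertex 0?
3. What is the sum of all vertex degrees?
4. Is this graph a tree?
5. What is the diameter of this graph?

Count: 9 vertices, 10 edges.
Vertex 0 has neighbors [1], degree = 1.
Handshaking lemma: 2 * 10 = 20.
A tree on 9 vertices has 8 edges. This graph has 10 edges (2 extra). Not a tree.
Diameter (longest shortest path) = 6.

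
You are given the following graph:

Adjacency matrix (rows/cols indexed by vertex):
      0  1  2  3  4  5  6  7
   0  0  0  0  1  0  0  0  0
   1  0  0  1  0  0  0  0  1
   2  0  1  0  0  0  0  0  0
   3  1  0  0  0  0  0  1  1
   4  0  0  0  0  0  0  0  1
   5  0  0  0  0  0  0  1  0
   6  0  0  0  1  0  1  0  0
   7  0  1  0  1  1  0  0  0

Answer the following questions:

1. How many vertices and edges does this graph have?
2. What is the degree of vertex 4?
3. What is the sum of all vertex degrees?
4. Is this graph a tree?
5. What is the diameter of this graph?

Count: 8 vertices, 7 edges.
Vertex 4 has neighbors [7], degree = 1.
Handshaking lemma: 2 * 7 = 14.
A graph is a tree iff it is connected and has exactly n-1 edges. This graph is connected (all 8 vertices in one component) and has 8-1 = 7 edges. It is a tree.
Diameter (longest shortest path) = 5.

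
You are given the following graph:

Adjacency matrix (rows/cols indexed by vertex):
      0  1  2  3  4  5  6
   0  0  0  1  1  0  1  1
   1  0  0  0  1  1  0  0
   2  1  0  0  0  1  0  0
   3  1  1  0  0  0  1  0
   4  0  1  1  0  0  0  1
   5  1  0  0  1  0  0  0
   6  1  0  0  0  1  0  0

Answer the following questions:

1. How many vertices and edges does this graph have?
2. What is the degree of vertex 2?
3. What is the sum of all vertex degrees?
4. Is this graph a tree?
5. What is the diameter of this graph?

Count: 7 vertices, 9 edges.
Vertex 2 has neighbors [0, 4], degree = 2.
Handshaking lemma: 2 * 9 = 18.
A tree on 7 vertices has 6 edges. This graph has 9 edges (3 extra). Not a tree.
Diameter (longest shortest path) = 3.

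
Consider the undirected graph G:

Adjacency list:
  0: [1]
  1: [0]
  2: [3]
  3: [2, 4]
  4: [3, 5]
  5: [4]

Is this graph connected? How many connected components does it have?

Checking connectivity: the graph has 2 connected component(s).
Components: [[0, 1], [2, 3, 4, 5]]. The graph is NOT connected.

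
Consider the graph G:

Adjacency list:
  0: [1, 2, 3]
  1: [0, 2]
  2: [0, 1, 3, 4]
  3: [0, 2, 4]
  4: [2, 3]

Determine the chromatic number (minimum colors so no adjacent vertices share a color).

The graph has a maximum clique of size 3 (lower bound on chromatic number).
A valid 3-coloring: {0: 1, 1: 2, 2: 0, 3: 2, 4: 1}.
Chromatic number = 3.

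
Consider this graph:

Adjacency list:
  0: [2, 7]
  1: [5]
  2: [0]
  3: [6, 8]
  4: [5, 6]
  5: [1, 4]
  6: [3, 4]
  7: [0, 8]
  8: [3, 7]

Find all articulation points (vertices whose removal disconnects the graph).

An articulation point is a vertex whose removal disconnects the graph.
Articulation points: [0, 3, 4, 5, 6, 7, 8]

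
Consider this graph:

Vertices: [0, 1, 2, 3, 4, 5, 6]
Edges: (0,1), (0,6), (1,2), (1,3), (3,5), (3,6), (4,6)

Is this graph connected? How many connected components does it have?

Checking connectivity: the graph has 1 connected component(s).
All vertices are reachable from each other. The graph IS connected.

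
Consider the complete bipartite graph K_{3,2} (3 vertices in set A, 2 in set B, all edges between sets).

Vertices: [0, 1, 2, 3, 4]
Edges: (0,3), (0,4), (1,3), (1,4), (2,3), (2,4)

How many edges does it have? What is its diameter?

K_{3,2} has 3 * 2 = 6 edges.
Any vertex reaches any opposite-side vertex in 1 step; same-side vertices reach in 2 steps via any opposite-side vertex.
Diameter = 2.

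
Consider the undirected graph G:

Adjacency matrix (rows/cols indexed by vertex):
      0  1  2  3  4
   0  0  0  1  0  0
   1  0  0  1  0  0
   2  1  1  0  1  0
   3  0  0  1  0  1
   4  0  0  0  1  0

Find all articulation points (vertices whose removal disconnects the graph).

An articulation point is a vertex whose removal disconnects the graph.
Articulation points: [2, 3]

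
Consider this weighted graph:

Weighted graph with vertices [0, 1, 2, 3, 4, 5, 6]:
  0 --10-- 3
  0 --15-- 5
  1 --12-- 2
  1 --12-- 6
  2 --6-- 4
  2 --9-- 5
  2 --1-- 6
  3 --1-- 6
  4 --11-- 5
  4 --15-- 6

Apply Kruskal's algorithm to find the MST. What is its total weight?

Applying Kruskal's algorithm (sort edges by weight, add if no cycle):
  Add (2,6) w=1
  Add (3,6) w=1
  Add (2,4) w=6
  Add (2,5) w=9
  Add (0,3) w=10
  Skip (4,5) w=11 (creates cycle)
  Add (1,6) w=12
  Skip (1,2) w=12 (creates cycle)
  Skip (0,5) w=15 (creates cycle)
  Skip (4,6) w=15 (creates cycle)
MST weight = 39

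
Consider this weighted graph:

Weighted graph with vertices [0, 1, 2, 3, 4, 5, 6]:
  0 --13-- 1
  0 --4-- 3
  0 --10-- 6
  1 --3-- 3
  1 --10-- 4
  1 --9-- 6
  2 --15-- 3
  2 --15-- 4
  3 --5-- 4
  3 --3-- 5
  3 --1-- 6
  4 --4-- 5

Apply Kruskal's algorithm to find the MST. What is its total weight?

Applying Kruskal's algorithm (sort edges by weight, add if no cycle):
  Add (3,6) w=1
  Add (1,3) w=3
  Add (3,5) w=3
  Add (0,3) w=4
  Add (4,5) w=4
  Skip (3,4) w=5 (creates cycle)
  Skip (1,6) w=9 (creates cycle)
  Skip (0,6) w=10 (creates cycle)
  Skip (1,4) w=10 (creates cycle)
  Skip (0,1) w=13 (creates cycle)
  Add (2,3) w=15
  Skip (2,4) w=15 (creates cycle)
MST weight = 30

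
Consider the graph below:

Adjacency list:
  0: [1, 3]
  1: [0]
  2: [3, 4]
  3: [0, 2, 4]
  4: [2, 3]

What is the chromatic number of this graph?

The graph has a maximum clique of size 3 (lower bound on chromatic number).
A valid 3-coloring: {0: 1, 1: 0, 2: 1, 3: 0, 4: 2}.
Chromatic number = 3.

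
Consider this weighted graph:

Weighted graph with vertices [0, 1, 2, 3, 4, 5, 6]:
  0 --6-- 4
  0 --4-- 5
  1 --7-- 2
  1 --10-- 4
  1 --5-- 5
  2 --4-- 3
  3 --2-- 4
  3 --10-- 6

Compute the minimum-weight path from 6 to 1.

Using Dijkstra's algorithm from vertex 6:
Shortest path: 6 -> 3 -> 2 -> 1
Total weight: 10 + 4 + 7 = 21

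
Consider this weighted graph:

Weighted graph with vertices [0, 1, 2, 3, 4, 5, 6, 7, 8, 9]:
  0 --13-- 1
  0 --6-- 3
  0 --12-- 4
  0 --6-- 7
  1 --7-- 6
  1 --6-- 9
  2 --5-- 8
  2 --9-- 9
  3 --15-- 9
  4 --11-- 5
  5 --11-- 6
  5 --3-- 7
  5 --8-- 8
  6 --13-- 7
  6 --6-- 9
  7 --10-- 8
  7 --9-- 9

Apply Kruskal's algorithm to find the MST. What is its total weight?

Applying Kruskal's algorithm (sort edges by weight, add if no cycle):
  Add (5,7) w=3
  Add (2,8) w=5
  Add (0,7) w=6
  Add (0,3) w=6
  Add (1,9) w=6
  Add (6,9) w=6
  Skip (1,6) w=7 (creates cycle)
  Add (5,8) w=8
  Add (2,9) w=9
  Skip (7,9) w=9 (creates cycle)
  Skip (7,8) w=10 (creates cycle)
  Add (4,5) w=11
  Skip (5,6) w=11 (creates cycle)
  Skip (0,4) w=12 (creates cycle)
  Skip (0,1) w=13 (creates cycle)
  Skip (6,7) w=13 (creates cycle)
  Skip (3,9) w=15 (creates cycle)
MST weight = 60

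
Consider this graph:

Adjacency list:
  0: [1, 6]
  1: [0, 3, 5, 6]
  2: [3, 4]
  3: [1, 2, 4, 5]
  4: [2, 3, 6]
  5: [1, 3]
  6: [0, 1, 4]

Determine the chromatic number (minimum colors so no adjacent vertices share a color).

The graph has a maximum clique of size 3 (lower bound on chromatic number).
A valid 3-coloring: {0: 2, 1: 0, 2: 2, 3: 1, 4: 0, 5: 2, 6: 1}.
Chromatic number = 3.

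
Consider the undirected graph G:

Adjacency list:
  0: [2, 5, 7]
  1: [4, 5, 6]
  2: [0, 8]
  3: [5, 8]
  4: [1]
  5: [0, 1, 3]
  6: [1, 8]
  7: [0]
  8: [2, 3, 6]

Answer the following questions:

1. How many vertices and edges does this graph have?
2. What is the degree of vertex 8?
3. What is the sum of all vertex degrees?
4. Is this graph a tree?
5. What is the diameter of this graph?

Count: 9 vertices, 10 edges.
Vertex 8 has neighbors [2, 3, 6], degree = 3.
Handshaking lemma: 2 * 10 = 20.
A tree on 9 vertices has 8 edges. This graph has 10 edges (2 extra). Not a tree.
Diameter (longest shortest path) = 4.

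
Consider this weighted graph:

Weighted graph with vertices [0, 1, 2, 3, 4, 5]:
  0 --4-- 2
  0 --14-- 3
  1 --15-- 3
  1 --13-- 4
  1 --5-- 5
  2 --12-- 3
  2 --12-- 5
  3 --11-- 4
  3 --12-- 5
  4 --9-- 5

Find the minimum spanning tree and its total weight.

Applying Kruskal's algorithm (sort edges by weight, add if no cycle):
  Add (0,2) w=4
  Add (1,5) w=5
  Add (4,5) w=9
  Add (3,4) w=11
  Add (2,5) w=12
  Skip (2,3) w=12 (creates cycle)
  Skip (3,5) w=12 (creates cycle)
  Skip (1,4) w=13 (creates cycle)
  Skip (0,3) w=14 (creates cycle)
  Skip (1,3) w=15 (creates cycle)
MST weight = 41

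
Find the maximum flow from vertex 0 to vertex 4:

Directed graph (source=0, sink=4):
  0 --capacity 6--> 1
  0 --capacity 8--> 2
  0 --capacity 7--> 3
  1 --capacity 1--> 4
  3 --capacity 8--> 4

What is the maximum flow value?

Computing max flow:
  Flow on (0->1): 1/6
  Flow on (0->3): 7/7
  Flow on (1->4): 1/1
  Flow on (3->4): 7/8
Maximum flow = 8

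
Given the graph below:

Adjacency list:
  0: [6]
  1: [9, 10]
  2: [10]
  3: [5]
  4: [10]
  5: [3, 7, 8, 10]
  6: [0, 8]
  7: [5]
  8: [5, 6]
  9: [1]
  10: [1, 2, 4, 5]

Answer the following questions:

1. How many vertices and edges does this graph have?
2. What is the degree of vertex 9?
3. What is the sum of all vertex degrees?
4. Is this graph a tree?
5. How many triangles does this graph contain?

Count: 11 vertices, 10 edges.
Vertex 9 has neighbors [1], degree = 1.
Handshaking lemma: 2 * 10 = 20.
A graph is a tree iff it is connected and has exactly n-1 edges. This graph is connected (all 11 vertices in one component) and has 11-1 = 10 edges. It is a tree.
Number of triangles = 0.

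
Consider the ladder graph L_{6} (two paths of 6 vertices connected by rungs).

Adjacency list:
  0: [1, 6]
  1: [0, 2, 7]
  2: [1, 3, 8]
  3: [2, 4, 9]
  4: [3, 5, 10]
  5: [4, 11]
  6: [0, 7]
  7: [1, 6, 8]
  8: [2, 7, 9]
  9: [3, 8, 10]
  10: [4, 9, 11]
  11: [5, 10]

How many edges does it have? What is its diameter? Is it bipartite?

Ladder graph L_{6}: 6 rungs + 2 * (6-1) path edges = 6 + 10 = 16 edges.
Diameter = 6.
Ladder graphs are bipartite (alternating coloring along each path).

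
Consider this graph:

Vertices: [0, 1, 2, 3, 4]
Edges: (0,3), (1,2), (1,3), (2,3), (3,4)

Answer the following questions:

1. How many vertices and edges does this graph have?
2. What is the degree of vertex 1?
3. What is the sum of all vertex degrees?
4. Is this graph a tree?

Count: 5 vertices, 5 edges.
Vertex 1 has neighbors [2, 3], degree = 2.
Handshaking lemma: 2 * 5 = 10.
A tree on 5 vertices has 4 edges. This graph has 5 edges (1 extra). Not a tree.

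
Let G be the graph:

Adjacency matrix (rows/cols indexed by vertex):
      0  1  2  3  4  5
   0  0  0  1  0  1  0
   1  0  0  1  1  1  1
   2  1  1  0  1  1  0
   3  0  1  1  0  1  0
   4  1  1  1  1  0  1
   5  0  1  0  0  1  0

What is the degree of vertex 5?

Vertex 5 has neighbors [1, 4], so deg(5) = 2.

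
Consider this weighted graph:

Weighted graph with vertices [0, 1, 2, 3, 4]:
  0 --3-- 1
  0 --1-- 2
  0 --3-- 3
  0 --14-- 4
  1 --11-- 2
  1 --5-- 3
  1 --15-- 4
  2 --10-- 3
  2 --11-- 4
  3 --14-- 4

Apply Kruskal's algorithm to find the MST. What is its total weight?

Applying Kruskal's algorithm (sort edges by weight, add if no cycle):
  Add (0,2) w=1
  Add (0,3) w=3
  Add (0,1) w=3
  Skip (1,3) w=5 (creates cycle)
  Skip (2,3) w=10 (creates cycle)
  Skip (1,2) w=11 (creates cycle)
  Add (2,4) w=11
  Skip (0,4) w=14 (creates cycle)
  Skip (3,4) w=14 (creates cycle)
  Skip (1,4) w=15 (creates cycle)
MST weight = 18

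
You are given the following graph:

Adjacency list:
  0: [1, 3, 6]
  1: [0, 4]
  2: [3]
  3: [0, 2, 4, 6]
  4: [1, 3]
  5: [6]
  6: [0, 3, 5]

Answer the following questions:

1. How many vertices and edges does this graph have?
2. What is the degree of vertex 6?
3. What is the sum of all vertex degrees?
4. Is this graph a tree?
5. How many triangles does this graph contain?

Count: 7 vertices, 8 edges.
Vertex 6 has neighbors [0, 3, 5], degree = 3.
Handshaking lemma: 2 * 8 = 16.
A tree on 7 vertices has 6 edges. This graph has 8 edges (2 extra). Not a tree.
Number of triangles = 1.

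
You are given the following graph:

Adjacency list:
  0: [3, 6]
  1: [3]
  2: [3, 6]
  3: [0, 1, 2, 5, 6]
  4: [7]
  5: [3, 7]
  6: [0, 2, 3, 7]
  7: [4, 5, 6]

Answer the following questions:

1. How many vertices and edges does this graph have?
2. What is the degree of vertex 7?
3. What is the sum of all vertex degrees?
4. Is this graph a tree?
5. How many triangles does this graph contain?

Count: 8 vertices, 10 edges.
Vertex 7 has neighbors [4, 5, 6], degree = 3.
Handshaking lemma: 2 * 10 = 20.
A tree on 8 vertices has 7 edges. This graph has 10 edges (3 extra). Not a tree.
Number of triangles = 2.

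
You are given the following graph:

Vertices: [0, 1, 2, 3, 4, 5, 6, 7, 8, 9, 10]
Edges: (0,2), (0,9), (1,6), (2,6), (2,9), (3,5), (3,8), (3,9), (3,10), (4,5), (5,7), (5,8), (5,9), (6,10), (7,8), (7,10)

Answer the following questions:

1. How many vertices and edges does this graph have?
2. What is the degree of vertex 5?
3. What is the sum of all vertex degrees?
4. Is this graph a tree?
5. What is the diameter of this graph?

Count: 11 vertices, 16 edges.
Vertex 5 has neighbors [3, 4, 7, 8, 9], degree = 5.
Handshaking lemma: 2 * 16 = 32.
A tree on 11 vertices has 10 edges. This graph has 16 edges (6 extra). Not a tree.
Diameter (longest shortest path) = 5.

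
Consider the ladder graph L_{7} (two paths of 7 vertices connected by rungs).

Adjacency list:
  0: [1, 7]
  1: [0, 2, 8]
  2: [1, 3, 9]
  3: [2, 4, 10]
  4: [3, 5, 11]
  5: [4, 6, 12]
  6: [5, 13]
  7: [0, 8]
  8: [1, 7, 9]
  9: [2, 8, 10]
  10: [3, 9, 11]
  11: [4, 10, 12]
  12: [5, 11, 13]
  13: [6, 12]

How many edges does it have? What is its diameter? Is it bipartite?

Ladder graph L_{7}: 7 rungs + 2 * (7-1) path edges = 7 + 12 = 19 edges.
Diameter = 7.
Ladder graphs are bipartite (alternating coloring along each path).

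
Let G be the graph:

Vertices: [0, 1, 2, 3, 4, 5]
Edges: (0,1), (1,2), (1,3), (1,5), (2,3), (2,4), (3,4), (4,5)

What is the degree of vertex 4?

Vertex 4 has neighbors [2, 3, 5], so deg(4) = 3.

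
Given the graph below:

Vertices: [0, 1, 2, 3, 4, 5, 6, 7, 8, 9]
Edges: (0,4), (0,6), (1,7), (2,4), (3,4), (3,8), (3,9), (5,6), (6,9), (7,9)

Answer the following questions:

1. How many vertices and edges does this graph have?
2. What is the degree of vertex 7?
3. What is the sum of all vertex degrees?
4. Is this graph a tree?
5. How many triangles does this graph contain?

Count: 10 vertices, 10 edges.
Vertex 7 has neighbors [1, 9], degree = 2.
Handshaking lemma: 2 * 10 = 20.
A tree on 10 vertices has 9 edges. This graph has 10 edges (1 extra). Not a tree.
Number of triangles = 0.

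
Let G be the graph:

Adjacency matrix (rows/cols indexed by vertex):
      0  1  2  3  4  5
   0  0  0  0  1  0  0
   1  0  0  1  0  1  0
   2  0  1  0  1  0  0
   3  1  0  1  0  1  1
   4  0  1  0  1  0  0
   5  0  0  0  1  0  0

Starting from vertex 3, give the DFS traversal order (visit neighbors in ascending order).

DFS from vertex 3 (neighbors processed in ascending order):
Visit order: 3, 0, 2, 1, 4, 5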